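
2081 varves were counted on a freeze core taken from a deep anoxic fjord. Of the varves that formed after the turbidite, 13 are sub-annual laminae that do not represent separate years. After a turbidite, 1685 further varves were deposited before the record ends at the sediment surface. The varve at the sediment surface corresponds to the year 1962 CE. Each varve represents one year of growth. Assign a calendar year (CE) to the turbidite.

1685 varves formed after the turbidite.
1685 − 13 false = 1672 true varves after the turbidite.
1962 − 1672 = 290 CE.

290 CE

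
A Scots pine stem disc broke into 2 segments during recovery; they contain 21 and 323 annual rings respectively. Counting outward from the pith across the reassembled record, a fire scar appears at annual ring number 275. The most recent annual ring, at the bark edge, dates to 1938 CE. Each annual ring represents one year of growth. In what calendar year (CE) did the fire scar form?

Total annual rings = 21 + 323 = 344.
344 − 275 = 69 annual rings lie beyond the fire scar toward the bark edge.
The annual ring at the bark edge is 1938 CE, so the fire scar dates to 1938 − 69 = 1869 CE.

1869 CE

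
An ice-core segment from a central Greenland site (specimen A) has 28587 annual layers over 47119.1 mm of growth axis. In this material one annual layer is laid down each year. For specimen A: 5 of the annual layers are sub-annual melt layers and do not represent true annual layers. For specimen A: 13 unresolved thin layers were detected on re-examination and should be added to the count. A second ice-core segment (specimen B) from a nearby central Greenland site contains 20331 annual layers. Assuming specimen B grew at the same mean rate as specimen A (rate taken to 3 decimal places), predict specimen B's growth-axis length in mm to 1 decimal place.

33505.5 mm

Specimen A: adjusted count: 28587 − 5 + 13 = 28595 annual layers.
A: Extension rate ≈ 47119.1 / 28595 = 1.648 mm per year.
For B, 1.648 mm/year × 20331 years = 33505.5 mm.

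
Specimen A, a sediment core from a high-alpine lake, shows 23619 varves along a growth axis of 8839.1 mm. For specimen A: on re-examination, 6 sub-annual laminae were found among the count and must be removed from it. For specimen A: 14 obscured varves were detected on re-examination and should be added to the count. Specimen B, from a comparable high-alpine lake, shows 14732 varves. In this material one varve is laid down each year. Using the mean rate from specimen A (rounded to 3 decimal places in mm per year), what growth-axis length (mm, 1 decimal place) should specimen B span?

Specimen A: correcting the raw count gives 23619 − 6 + 14 = 23627 true varves.
A: 8839.1 mm over 23627 years gives 8839.1 / 23627 ≈ 0.374 mm/year.
B's length ≈ 0.374 × 14732 = 5509.8 mm.

5509.8 mm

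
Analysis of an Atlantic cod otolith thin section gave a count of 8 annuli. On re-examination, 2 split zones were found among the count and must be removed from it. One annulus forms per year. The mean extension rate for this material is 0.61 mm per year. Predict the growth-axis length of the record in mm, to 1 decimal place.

Adjusted count: 8 − 2 = 6 annuli.
Predicted length = 0.61 mm/year × 6 years = 3.7 mm.

3.7 mm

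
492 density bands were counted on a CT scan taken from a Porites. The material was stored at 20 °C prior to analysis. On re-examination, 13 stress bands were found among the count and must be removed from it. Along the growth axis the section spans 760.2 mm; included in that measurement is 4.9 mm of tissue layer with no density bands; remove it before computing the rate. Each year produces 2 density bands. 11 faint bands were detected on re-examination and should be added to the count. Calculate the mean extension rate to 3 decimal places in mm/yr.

True density band count = 492 − 13 + 11 = 490.
With 2 density bands per year, 490 / 2 = 245 years.
The growth record spans 760.2 − 4.9 = 755.3 mm.
Mean rate = 755.3 mm / 245 years ≈ 3.083 mm/yr.

3.083 mm/yr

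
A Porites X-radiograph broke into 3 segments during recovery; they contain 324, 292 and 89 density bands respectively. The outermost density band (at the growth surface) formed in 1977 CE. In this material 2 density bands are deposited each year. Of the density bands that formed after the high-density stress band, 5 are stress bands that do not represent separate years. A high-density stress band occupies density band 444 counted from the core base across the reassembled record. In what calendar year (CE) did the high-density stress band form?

1849 CE

Total density bands = 324 + 292 + 89 = 705.
Between density band 444 and the growth surface there are 705 − 444 = 261 density bands.
Removing the 5 false density bands leaves 261 − 5 = 256 true density bands beyond the high-density stress band.
256 density bands at 2 per year is 256 / 2 = 128 years.
Counting back 128 years from 1977 CE places the high-density stress band in 1977 − 128 = 1849 CE.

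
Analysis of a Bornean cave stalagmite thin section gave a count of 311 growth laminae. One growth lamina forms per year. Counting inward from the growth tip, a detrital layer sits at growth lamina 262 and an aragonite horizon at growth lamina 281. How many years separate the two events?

Separation: 281 − 262 = 19 growth laminae.
That is 19 years at one growth lamina per year.

19 years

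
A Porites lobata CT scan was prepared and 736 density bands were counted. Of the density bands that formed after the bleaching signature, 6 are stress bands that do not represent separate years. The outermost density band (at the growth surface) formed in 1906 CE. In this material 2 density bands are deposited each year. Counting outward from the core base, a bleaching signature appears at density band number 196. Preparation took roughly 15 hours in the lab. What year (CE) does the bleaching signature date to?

Between density band 196 and the growth surface there are 736 − 196 = 540 density bands.
Excluding 6 false density bands: 540 − 6 = 534.
With 2 density bands per year, 534 / 2 = 267 years.
1906 − 267 = 1639 CE.

1639 CE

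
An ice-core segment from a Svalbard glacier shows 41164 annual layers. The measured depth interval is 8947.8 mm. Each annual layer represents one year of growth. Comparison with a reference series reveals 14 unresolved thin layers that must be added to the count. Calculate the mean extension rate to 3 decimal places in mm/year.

After corrections the count is 41164 + 14 = 41178 annual layers.
Mean rate = 8947.8 mm / 41178 years ≈ 0.217 mm/year.

0.217 mm/year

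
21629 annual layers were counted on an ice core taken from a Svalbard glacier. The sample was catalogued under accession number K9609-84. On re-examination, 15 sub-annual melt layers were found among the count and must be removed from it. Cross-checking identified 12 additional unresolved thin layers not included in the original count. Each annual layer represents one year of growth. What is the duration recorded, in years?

21626 years

True annual layer count = 21629 − 15 + 12 = 21626.
One annual layer per year makes the duration 21626 years.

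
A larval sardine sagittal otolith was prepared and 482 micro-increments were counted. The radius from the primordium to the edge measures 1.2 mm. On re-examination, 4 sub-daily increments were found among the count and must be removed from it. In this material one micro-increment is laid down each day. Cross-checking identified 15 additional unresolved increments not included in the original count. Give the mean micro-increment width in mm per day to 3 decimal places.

0.002 mm per day

Adjusted count: 482 − 4 + 15 = 493 micro-increments.
1.2 mm over 493 days gives 1.2 / 493 ≈ 0.002 mm per day.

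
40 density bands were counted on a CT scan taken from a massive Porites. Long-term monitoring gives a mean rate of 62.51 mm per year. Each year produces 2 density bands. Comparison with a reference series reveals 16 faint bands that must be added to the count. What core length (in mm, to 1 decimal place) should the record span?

1750.3 mm

Adjusted count: 40 + 16 = 56 density bands.
With 2 density bands per year, 56 / 2 = 28 years.
Predicted length = 62.51 mm/year × 28 years = 1750.3 mm.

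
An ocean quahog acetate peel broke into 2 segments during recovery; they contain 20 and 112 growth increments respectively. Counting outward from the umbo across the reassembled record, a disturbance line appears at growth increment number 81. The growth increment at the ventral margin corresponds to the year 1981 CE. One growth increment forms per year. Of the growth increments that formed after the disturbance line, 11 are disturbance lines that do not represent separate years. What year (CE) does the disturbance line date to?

Total growth increments = 20 + 112 = 132.
Between growth increment 81 and the ventral margin there are 132 − 81 = 51 growth increments.
Removing the 11 false growth increments leaves 51 − 11 = 40 true growth increments beyond the disturbance line.
The growth increment at the ventral margin is 1981 CE, so the disturbance line dates to 1981 − 40 = 1941 CE.

1941 CE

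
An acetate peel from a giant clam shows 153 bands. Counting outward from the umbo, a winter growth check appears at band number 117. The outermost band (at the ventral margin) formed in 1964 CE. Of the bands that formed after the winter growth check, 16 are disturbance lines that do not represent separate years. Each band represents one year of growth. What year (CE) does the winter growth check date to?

The winter growth check sits at band 117 from the umbo, so 153 − 117 = 36 bands formed after it.
Removing the 16 false bands leaves 36 − 16 = 20 true bands beyond the winter growth check.
1964 − 20 = 1944 CE.

1944 CE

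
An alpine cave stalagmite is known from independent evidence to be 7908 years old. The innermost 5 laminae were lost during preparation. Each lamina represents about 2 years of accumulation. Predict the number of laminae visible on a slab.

3949 laminae

One lamina every 2 years means 7908 / 2 = 3954 laminae.
3954 − 5 missed = 3949 laminae expected in the prepared section.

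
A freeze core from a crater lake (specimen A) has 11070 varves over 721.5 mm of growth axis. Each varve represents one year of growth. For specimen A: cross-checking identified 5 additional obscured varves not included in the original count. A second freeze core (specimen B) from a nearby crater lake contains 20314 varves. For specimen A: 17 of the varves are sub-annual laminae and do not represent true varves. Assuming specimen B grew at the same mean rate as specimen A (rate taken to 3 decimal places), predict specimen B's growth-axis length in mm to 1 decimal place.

1320.4 mm

Specimen A: adjusted count: 11070 − 17 + 5 = 11058 varves.
A: Extension rate ≈ 721.5 / 11058 = 0.065 mm per year.
Length of B = 0.065 × 20314 = 1320.4 mm.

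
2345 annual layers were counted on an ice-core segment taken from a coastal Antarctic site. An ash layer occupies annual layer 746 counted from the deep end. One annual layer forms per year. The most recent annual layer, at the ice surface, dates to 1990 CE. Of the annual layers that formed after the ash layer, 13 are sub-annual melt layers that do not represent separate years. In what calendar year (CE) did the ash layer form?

The ash layer sits at annual layer 746 from the deep end, so 2345 − 746 = 1599 annual layers formed after it.
1599 − 13 false = 1586 true annual layers after the ash layer.
The annual layer at the ice surface is 1990 CE, so the ash layer dates to 1990 − 1586 = 404 CE.

404 CE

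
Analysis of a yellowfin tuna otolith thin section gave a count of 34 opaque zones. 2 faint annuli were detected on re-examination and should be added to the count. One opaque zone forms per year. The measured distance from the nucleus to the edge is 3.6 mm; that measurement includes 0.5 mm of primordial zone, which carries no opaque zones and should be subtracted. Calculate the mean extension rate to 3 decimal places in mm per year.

0.086 mm per year

After corrections the count is 34 + 2 = 36 opaque zones.
Removing the 0.5 mm offcut leaves 3.6 − 0.5 = 3.1 mm.
Mean rate = 3.1 mm / 36 years ≈ 0.086 mm per year.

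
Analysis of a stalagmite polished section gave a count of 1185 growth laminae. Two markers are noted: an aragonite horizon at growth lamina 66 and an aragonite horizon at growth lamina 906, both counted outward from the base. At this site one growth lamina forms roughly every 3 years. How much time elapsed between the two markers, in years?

2520 years

The two markers are separated by 906 − 66 = 840 growth laminae.
At 3 years per growth lamina, 840 × 3 = 2520 years.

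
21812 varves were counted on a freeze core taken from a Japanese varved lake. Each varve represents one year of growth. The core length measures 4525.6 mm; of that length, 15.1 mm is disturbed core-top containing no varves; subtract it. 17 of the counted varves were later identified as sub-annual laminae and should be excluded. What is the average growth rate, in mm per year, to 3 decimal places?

True varve count = 21812 − 17 = 21795.
Removing the 15.1 mm offcut leaves 4525.6 − 15.1 = 4510.5 mm.
Mean rate = 4510.5 mm / 21795 years ≈ 0.207 mm per year.

0.207 mm per year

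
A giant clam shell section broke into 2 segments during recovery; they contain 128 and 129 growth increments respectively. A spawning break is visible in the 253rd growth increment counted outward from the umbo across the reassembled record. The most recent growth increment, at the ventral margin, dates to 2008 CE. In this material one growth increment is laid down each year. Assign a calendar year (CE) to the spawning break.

Total growth increments = 128 + 129 = 257.
Between growth increment 253 and the ventral margin there are 257 − 253 = 4 growth increments.
Counting back 4 years from 2008 CE places the spawning break in 2008 − 4 = 2004 CE.

2004 CE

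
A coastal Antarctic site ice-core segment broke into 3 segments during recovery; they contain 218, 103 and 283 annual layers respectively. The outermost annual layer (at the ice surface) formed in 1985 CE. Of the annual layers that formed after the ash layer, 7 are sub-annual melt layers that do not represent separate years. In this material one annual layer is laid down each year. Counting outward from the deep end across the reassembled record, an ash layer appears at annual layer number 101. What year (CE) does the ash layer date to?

Total annual layers = 218 + 103 + 283 = 604.
Between annual layer 101 and the ice surface there are 604 − 101 = 503 annual layers.
Excluding 7 false annual layers: 503 − 7 = 496.
Counting back 496 years from 1985 CE places the ash layer in 1985 − 496 = 1489 CE.

1489 CE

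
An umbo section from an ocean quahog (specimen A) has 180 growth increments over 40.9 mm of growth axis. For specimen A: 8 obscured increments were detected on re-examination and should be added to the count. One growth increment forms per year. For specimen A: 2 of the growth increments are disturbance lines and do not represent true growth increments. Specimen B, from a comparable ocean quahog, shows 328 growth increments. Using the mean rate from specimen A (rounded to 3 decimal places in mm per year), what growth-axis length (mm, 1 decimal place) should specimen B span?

72.2 mm

Specimen A: correcting the raw count gives 180 − 2 + 8 = 186 true growth increments.
A: Extension rate ≈ 40.9 / 186 = 0.220 mm/yr.
Length of B = 0.220 × 328 = 72.2 mm.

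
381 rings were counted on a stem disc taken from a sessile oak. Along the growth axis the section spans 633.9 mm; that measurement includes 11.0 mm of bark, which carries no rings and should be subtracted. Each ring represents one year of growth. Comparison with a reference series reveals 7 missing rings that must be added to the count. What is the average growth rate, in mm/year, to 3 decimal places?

1.605 mm/year

After corrections the count is 381 + 7 = 388 rings.
Removing the 11.0 mm offcut leaves 633.9 − 11.0 = 622.9 mm.
Extension rate ≈ 622.9 / 388 = 1.605 mm/year.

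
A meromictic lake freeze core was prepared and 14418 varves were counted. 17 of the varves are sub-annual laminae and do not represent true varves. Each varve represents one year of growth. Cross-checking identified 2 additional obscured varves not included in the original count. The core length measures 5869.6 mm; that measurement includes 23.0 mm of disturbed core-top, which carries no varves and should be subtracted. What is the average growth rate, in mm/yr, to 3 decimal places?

After corrections the count is 14418 − 17 + 2 = 14403 varves.
Removing the 23.0 mm offcut leaves 5869.6 − 23.0 = 5846.6 mm.
Mean rate = 5846.6 mm / 14403 years ≈ 0.406 mm/yr.

0.406 mm/yr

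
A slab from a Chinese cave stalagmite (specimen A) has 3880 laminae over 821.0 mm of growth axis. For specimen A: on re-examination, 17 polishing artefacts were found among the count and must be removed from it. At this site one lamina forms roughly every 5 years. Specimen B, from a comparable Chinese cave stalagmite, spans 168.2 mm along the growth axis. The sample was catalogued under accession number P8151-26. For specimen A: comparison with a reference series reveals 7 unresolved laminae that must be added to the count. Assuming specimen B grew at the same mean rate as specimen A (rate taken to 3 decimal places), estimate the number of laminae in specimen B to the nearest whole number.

Specimen A: true lamina count = 3880 − 17 + 7 = 3870.
Specimen A: 3870 laminae at 5 years each span 3870 × 5 = 19350 years.
A: 821.0 mm over 19350 years gives 821.0 / 19350 ≈ 0.042 mm/yr.
Specimen B: 168.2 mm / 0.042 mm per year = 4004.76 years; at 5 years per lamina that is 4004.76 / 5 ≈ 801 laminae.

801 laminae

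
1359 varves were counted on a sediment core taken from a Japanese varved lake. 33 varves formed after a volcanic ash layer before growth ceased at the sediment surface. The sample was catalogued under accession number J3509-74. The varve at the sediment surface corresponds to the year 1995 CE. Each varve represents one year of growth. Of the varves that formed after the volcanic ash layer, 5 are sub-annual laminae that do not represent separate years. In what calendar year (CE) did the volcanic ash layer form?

There are 33 varves younger than the volcanic ash layer.
Excluding 5 false varves: 33 − 5 = 28.
Counting back 28 years from 1995 CE places the volcanic ash layer in 1995 − 28 = 1967 CE.

1967 CE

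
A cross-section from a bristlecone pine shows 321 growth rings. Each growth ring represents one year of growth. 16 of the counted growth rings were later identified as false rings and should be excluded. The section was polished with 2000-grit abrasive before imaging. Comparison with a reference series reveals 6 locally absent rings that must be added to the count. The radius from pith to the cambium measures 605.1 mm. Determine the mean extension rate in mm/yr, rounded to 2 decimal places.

Adjusted count: 321 − 16 + 6 = 311 growth rings.
605.1 mm over 311 years gives 605.1 / 311 ≈ 1.95 mm/yr.

1.95 mm/yr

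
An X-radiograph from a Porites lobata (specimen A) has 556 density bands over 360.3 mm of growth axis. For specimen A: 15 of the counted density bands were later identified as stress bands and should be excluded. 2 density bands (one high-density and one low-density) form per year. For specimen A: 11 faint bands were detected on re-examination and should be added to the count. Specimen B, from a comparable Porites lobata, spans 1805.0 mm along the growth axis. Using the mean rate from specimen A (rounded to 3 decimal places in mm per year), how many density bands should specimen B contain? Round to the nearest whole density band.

2766 density bands

Specimen A: correcting the raw count gives 556 − 15 + 11 = 552 true density bands.
Specimen A: with 2 density bands per year, 552 / 2 = 276 years.
A: Mean rate = 360.3 mm / 276 years ≈ 1.305 mm per year.
Specimen B: 1805.0 mm / 1.305 mm per year = 1383.14 years; at 2 density bands per year that is 1383.14 × 2 ≈ 2766 density bands.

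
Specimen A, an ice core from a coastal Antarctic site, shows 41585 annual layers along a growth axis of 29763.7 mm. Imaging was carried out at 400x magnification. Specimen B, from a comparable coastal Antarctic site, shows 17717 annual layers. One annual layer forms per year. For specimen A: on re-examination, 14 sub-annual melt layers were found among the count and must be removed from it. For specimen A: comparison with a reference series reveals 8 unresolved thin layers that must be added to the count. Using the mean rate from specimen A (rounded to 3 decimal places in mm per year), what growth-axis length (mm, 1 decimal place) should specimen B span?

Specimen A: after corrections the count is 41585 − 14 + 8 = 41579 annual layers.
A: 29763.7 mm over 41579 years gives 29763.7 / 41579 ≈ 0.716 mm/year.
Length of B = 0.716 × 17717 = 12685.4 mm.

12685.4 mm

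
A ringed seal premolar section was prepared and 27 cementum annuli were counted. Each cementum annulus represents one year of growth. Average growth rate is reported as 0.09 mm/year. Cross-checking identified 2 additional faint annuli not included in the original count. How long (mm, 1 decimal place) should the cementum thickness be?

2.6 mm

After corrections the count is 27 + 2 = 29 cementum annuli.
29 years at 0.09 mm/year gives 0.09 × 29 = 2.6 mm.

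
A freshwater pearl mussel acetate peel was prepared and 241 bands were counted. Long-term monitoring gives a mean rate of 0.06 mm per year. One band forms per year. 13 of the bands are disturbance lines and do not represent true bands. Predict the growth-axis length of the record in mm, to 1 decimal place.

13.7 mm

True band count = 241 − 13 = 228.
Length ≈ 0.06 × 228 = 13.7 mm.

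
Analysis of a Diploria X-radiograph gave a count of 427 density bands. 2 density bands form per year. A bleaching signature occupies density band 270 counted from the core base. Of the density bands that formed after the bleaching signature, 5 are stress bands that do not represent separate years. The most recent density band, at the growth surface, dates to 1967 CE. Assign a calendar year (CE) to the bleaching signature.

427 − 270 = 157 density bands lie beyond the bleaching signature toward the growth surface.
Excluding 5 false density bands: 157 − 5 = 152.
With 2 density bands per year, 152 / 2 = 76 years.
Counting back 76 years from 1967 CE places the bleaching signature in 1967 − 76 = 1891 CE.

1891 CE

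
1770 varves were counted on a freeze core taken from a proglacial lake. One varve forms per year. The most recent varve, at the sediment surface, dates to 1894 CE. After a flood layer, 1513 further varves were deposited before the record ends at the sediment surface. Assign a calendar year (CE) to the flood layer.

381 CE

There are 1513 varves younger than the flood layer.
1894 − 1513 = 381 CE.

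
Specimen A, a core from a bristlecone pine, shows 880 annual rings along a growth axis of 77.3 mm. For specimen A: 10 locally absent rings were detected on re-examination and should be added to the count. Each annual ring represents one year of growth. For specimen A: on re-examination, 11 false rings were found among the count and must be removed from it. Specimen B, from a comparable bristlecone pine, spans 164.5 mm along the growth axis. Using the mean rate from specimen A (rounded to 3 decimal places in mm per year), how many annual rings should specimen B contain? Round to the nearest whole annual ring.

Specimen A: after corrections the count is 880 − 11 + 10 = 879 annual rings.
A: 77.3 mm over 879 years gives 77.3 / 879 ≈ 0.088 mm/yr.
Specimen B: 164.5 mm / 0.088 mm per year = 1869.32 years ≈ 1869 annual rings.

1869 annual rings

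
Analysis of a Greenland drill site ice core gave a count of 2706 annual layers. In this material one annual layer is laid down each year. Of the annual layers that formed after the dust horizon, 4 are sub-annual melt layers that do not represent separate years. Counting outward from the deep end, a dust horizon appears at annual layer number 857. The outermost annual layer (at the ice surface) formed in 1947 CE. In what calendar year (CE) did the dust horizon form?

102 CE

The dust horizon sits at annual layer 857 from the deep end, so 2706 − 857 = 1849 annual layers formed after it.
Removing the 4 false annual layers leaves 1849 − 4 = 1845 true annual layers beyond the dust horizon.
The annual layer at the ice surface is 1947 CE, so the dust horizon dates to 1947 − 1845 = 102 CE.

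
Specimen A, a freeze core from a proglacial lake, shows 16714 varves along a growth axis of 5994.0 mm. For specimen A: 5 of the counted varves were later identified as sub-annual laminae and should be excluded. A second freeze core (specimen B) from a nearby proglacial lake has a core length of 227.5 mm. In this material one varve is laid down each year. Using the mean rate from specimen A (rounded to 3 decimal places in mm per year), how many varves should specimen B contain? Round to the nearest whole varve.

634 varves

Specimen A: adjusted count: 16714 − 5 = 16709 varves.
A: Mean rate = 5994.0 mm / 16709 years ≈ 0.359 mm/year.
For B, 227.5 / 0.359 = 633.70 years ≈ 634 varves.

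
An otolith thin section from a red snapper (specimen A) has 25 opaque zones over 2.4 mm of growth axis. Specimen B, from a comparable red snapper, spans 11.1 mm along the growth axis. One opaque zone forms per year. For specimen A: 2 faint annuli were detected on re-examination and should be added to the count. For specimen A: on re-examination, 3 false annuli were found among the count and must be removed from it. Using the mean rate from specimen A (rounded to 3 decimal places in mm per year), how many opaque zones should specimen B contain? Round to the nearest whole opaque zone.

111 opaque zones

Specimen A: correcting the raw count gives 25 − 3 + 2 = 24 true opaque zones.
A: Extension rate ≈ 2.4 / 24 = 0.100 mm/year.
Specimen B: 11.1 mm / 0.100 mm per year = 111.00 years ≈ 111 opaque zones.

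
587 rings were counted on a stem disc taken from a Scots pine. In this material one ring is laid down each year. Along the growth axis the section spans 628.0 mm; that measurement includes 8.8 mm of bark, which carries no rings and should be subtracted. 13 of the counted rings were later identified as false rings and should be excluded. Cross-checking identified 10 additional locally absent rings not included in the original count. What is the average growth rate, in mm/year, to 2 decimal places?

After corrections the count is 587 − 13 + 10 = 584 rings.
Removing the 8.8 mm offcut leaves 628.0 − 8.8 = 619.2 mm.
Extension rate ≈ 619.2 / 584 = 1.06 mm/year.

1.06 mm/year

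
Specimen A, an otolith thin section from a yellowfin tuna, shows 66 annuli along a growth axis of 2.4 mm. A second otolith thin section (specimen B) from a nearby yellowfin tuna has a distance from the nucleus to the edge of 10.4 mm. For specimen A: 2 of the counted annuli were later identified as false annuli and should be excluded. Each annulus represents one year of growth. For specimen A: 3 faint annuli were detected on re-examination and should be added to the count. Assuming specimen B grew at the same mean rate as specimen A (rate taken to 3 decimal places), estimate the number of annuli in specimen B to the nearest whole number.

289 annuli

Specimen A: adjusted count: 66 − 2 + 3 = 67 annuli.
A: Extension rate ≈ 2.4 / 67 = 0.036 mm/year.
B spans 10.4 / 0.036 = 288.89 years ≈ 289 annuli.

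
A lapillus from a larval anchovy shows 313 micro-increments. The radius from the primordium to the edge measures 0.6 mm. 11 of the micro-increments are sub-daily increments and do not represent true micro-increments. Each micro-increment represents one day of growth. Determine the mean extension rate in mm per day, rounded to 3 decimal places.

0.002 mm per day

Adjusted count: 313 − 11 = 302 micro-increments.
0.6 mm over 302 days gives 0.6 / 302 ≈ 0.002 mm per day.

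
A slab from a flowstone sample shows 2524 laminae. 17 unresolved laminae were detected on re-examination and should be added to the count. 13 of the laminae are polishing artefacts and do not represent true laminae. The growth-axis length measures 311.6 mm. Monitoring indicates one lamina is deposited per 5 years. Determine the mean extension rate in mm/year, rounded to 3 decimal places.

0.025 mm/year

Correcting the raw count gives 2524 − 13 + 17 = 2528 true laminae.
2528 laminae at 5 years each span 2528 × 5 = 12640 years.
Extension rate ≈ 311.6 / 12640 = 0.025 mm/year.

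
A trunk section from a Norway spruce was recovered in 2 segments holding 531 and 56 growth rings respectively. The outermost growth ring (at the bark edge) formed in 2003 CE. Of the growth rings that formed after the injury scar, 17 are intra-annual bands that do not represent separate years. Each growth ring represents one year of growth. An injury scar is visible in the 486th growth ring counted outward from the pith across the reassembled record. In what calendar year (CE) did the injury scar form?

Total growth rings = 531 + 56 = 587.
587 − 486 = 101 growth rings lie beyond the injury scar toward the bark edge.
Removing the 17 false growth rings leaves 101 − 17 = 84 true growth rings beyond the injury scar.
2003 − 84 = 1919 CE.

1919 CE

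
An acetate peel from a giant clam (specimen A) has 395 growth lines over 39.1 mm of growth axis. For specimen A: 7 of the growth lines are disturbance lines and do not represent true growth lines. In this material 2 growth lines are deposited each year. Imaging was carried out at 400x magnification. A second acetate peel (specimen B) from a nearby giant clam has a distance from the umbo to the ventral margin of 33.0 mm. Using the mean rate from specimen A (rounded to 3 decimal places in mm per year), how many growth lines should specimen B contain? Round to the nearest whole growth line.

Specimen A: after corrections the count is 395 − 7 = 388 growth lines.
Specimen A: dividing by 2 growth lines per year: 388 / 2 = 194 years.
A: Extension rate ≈ 39.1 / 194 = 0.202 mm per year.
For B, 33.0 / 0.202 = 163.37 years; at 2 growth lines per year that is 163.37 × 2 ≈ 327 growth lines.

327 growth lines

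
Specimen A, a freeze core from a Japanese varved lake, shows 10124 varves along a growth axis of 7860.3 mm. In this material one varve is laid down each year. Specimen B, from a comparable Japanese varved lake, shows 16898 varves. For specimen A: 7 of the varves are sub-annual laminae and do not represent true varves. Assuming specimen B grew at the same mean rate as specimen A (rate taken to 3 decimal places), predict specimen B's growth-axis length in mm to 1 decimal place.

13129.7 mm

Specimen A: adjusted count: 10124 − 7 = 10117 varves.
A: Extension rate ≈ 7860.3 / 10117 = 0.777 mm/year.
Length of B = 0.777 × 16898 = 13129.7 mm.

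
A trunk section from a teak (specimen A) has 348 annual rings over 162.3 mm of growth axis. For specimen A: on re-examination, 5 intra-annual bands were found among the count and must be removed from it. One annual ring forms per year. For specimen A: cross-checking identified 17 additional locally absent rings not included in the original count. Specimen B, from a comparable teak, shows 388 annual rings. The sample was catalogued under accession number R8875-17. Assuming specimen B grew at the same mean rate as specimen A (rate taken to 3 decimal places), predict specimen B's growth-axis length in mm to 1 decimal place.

Specimen A: after corrections the count is 348 − 5 + 17 = 360 annual rings.
A: Extension rate ≈ 162.3 / 360 = 0.451 mm/year.
For B, 0.451 mm/year × 388 years = 175.0 mm.

175.0 mm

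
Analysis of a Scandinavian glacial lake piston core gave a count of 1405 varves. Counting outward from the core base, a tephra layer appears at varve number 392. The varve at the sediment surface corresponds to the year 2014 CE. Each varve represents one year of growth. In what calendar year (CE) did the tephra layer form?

Between varve 392 and the sediment surface there are 1405 − 392 = 1013 varves.
The varve at the sediment surface is 2014 CE, so the tephra layer dates to 2014 − 1013 = 1001 CE.

1001 CE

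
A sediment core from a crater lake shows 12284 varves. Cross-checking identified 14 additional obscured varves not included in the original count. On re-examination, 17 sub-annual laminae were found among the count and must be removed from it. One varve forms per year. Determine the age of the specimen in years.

12281 years

Correcting the raw count gives 12284 − 17 + 14 = 12281 true varves.
With a one-to-one varve periodicity this is 12281 years.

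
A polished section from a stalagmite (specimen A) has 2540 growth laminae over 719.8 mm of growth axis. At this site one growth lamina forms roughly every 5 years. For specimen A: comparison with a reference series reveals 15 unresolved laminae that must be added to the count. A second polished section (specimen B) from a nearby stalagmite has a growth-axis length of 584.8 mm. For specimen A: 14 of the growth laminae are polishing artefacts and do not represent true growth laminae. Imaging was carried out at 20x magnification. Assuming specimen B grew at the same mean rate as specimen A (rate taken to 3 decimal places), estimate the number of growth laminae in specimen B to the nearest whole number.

2052 growth laminae

Specimen A: true growth lamina count = 2540 − 14 + 15 = 2541.
Specimen A: at 5 years per growth lamina, 2541 × 5 = 12705 years.
A: Extension rate ≈ 719.8 / 12705 = 0.057 mm/yr.
Specimen B: 584.8 mm / 0.057 mm per year = 10259.65 years; at 5 years per growth lamina that is 10259.65 / 5 ≈ 2052 growth laminae.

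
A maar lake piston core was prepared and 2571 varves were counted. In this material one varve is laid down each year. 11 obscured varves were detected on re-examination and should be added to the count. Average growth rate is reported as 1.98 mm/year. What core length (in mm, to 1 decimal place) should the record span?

Adjusted count: 2571 + 11 = 2582 varves.
2582 years at 1.98 mm/year gives 1.98 × 2582 = 5112.4 mm.

5112.4 mm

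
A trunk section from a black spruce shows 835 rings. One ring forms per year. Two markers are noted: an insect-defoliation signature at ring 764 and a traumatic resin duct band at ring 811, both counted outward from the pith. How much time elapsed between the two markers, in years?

47 yr

Separation: 811 − 764 = 47 rings.
At one ring per year, 47 years elapsed between them.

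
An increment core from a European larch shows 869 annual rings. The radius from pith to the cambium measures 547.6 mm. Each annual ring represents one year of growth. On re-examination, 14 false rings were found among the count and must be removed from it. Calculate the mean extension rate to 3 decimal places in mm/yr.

0.640 mm/yr

True annual ring count = 869 − 14 = 855.
547.6 mm over 855 years gives 547.6 / 855 ≈ 0.640 mm/yr.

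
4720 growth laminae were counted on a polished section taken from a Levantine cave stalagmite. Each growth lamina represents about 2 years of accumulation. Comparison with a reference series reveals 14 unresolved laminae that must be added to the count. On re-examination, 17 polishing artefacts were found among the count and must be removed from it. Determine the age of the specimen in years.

Adjusted count: 4720 − 17 + 14 = 4717 growth laminae.
4717 growth laminae at 2 years each span 4717 × 2 = 9434 years.

9434 yr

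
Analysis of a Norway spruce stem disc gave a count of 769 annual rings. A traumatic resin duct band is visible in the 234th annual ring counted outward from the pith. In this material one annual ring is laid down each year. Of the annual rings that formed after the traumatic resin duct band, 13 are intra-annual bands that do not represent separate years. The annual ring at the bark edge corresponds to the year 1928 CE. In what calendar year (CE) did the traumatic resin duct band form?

769 − 234 = 535 annual rings lie beyond the traumatic resin duct band toward the bark edge.
535 − 13 false = 522 true annual rings after the traumatic resin duct band.
The annual ring at the bark edge is 1928 CE, so the traumatic resin duct band dates to 1928 − 522 = 1406 CE.

1406 CE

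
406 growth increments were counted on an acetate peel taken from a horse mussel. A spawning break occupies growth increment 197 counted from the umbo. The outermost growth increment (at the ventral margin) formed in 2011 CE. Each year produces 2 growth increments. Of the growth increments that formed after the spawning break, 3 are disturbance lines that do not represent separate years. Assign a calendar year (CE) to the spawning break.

The spawning break sits at growth increment 197 from the umbo, so 406 − 197 = 209 growth increments formed after it.
209 − 3 false = 206 true growth increments after the spawning break.
With 2 growth increments per year, 206 / 2 = 103 years.
Counting back 103 years from 2011 CE places the spawning break in 2011 − 103 = 1908 CE.

1908 CE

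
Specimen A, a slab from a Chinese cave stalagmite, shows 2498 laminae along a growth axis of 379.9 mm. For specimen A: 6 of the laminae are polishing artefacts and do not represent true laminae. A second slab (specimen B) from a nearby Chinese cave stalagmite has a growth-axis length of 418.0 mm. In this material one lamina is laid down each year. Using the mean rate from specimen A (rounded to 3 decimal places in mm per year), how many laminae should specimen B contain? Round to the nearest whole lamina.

2750 laminae

Specimen A: after corrections the count is 2498 − 6 = 2492 laminae.
A: Extension rate ≈ 379.9 / 2492 = 0.152 mm/year.
B spans 418.0 / 0.152 = 2750.00 years ≈ 2750 laminae.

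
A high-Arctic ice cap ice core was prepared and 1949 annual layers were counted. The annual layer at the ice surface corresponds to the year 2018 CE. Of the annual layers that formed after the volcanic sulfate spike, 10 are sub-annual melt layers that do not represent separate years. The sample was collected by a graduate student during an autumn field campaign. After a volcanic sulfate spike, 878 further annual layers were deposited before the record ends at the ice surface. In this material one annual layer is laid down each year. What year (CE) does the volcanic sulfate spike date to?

1150 CE

There are 878 annual layers younger than the volcanic sulfate spike.
878 − 10 false = 868 true annual layers after the volcanic sulfate spike.
The annual layer at the ice surface is 2018 CE, so the volcanic sulfate spike dates to 2018 − 868 = 1150 CE.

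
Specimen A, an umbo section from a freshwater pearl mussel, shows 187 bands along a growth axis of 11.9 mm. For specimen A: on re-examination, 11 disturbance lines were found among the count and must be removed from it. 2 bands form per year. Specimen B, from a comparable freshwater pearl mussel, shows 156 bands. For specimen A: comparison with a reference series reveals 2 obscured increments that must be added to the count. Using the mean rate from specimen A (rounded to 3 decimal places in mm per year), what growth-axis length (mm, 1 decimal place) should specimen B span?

10.5 mm

Specimen A: true band count = 187 − 11 + 2 = 178.
Specimen A: 178 bands at 2 per year is 178 / 2 = 89 years.
A: Extension rate ≈ 11.9 / 89 = 0.134 mm per year.
Specimen B: with 2 bands per year, 156 / 2 = 78 years. B's length ≈ 0.134 × 78 = 10.5 mm.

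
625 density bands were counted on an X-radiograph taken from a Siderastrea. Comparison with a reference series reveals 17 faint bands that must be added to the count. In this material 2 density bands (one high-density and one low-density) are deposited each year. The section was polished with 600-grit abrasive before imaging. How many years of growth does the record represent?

Adjusted count: 625 + 17 = 642 density bands.
642 density bands at 2 per year is 642 / 2 = 321 years.

321 years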